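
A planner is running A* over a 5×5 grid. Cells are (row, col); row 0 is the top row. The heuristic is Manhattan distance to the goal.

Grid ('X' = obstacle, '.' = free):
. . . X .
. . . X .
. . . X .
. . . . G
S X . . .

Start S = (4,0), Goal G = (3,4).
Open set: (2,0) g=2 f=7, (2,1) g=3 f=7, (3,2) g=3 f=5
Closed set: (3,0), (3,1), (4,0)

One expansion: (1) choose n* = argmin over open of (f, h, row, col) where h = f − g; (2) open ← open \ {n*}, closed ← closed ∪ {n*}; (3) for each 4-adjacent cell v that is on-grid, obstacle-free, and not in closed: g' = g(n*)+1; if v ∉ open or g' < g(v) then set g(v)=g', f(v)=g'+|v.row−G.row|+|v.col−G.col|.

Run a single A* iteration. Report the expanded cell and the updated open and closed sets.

step 1: expand (3,2) (f=5, h=2) → closed; open now [(2,0) g=2 f=7, (2,1) g=3 f=7, (2,2) g=4 f=7, (3,3) g=4 f=5, (4,2) g=4 f=7]

expanded=(3,2); open=[(2,0) g=2 f=7, (2,1) g=3 f=7, (2,2) g=4 f=7, (3,3) g=4 f=5, (4,2) g=4 f=7]; closed=[(3,0), (3,1), (3,2), (4,0)]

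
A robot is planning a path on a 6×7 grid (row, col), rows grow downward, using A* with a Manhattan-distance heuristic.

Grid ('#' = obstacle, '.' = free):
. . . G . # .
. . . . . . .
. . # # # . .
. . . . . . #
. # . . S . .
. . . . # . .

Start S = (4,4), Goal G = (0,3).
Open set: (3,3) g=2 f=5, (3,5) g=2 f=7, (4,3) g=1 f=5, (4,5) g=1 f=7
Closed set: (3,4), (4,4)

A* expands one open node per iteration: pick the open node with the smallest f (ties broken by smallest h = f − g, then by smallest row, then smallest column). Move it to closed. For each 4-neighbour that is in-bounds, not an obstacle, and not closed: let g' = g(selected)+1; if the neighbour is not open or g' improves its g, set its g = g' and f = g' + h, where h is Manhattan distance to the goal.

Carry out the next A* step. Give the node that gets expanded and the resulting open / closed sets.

expanded=(3,3); open=[(3,2) g=3 f=7, (3,5) g=2 f=7, (4,3) g=1 f=5, (4,5) g=1 f=7]; closed=[(3,3), (3,4), (4,4)]

step 1: expand (3,3) (f=5, h=3) → closed; open now [(3,2) g=3 f=7, (3,5) g=2 f=7, (4,3) g=1 f=5, (4,5) g=1 f=7]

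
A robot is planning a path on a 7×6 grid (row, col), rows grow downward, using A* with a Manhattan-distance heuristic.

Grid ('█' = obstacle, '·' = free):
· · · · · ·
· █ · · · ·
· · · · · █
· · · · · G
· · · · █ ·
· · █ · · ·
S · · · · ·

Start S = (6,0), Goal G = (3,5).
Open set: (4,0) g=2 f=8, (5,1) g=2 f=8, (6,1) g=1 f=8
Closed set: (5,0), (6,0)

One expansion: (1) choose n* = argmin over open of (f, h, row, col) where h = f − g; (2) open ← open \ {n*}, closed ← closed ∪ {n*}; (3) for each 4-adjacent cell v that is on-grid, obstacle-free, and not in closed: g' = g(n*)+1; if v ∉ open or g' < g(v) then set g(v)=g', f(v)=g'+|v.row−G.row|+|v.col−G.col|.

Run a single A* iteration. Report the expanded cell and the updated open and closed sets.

step 1: expand (4,0) (f=8, h=6) → closed; open now [(3,0) g=3 f=8, (4,1) g=3 f=8, (5,1) g=2 f=8, (6,1) g=1 f=8]

expanded=(4,0); open=[(3,0) g=3 f=8, (4,1) g=3 f=8, (5,1) g=2 f=8, (6,1) g=1 f=8]; closed=[(4,0), (5,0), (6,0)]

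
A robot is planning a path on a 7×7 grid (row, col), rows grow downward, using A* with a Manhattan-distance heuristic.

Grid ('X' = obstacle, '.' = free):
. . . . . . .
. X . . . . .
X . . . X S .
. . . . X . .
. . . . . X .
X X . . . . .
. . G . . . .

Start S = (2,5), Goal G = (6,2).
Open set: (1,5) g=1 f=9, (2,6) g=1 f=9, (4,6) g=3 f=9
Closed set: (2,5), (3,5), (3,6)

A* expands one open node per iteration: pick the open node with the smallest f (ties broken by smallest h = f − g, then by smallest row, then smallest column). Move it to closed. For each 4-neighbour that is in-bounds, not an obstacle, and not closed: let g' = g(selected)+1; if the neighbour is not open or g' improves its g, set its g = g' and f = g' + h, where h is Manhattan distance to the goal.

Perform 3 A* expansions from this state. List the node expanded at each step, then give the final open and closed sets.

step 1: expand (4,6) (f=9, h=6) → closed; open now [(1,5) g=1 f=9, (2,6) g=1 f=9, (5,6) g=4 f=9]
step 2: expand (5,6) (f=9, h=5) → closed; open now [(1,5) g=1 f=9, (2,6) g=1 f=9, (5,5) g=5 f=9, (6,6) g=5 f=9]
step 3: expand (5,5) (f=9, h=4) → closed; open now [(1,5) g=1 f=9, (2,6) g=1 f=9, (5,4) g=6 f=9, (6,5) g=6 f=9, (6,6) g=5 f=9]

order=[(4,6) → (5,6) → (5,5)]; open=[(1,5) g=1 f=9, (2,6) g=1 f=9, (5,4) g=6 f=9, (6,5) g=6 f=9, (6,6) g=5 f=9]; closed=[(2,5), (3,5), (3,6), (4,6), (5,5), (5,6)]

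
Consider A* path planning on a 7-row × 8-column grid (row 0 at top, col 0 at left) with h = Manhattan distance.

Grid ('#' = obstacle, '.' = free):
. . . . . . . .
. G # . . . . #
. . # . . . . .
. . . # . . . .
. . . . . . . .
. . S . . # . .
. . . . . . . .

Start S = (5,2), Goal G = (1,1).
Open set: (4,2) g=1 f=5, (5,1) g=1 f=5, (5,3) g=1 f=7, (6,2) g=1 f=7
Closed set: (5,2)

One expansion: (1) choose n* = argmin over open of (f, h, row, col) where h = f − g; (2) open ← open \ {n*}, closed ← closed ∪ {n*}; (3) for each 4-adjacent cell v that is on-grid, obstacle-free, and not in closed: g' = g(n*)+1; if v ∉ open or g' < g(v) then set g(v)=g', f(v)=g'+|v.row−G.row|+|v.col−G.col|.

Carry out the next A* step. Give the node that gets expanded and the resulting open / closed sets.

step 1: expand (4,2) (f=5, h=4) → closed; open now [(3,2) g=2 f=5, (4,1) g=2 f=5, (4,3) g=2 f=7, (5,1) g=1 f=5, (5,3) g=1 f=7, (6,2) g=1 f=7]

expanded=(4,2); open=[(3,2) g=2 f=5, (4,1) g=2 f=5, (4,3) g=2 f=7, (5,1) g=1 f=5, (5,3) g=1 f=7, (6,2) g=1 f=7]; closed=[(4,2), (5,2)]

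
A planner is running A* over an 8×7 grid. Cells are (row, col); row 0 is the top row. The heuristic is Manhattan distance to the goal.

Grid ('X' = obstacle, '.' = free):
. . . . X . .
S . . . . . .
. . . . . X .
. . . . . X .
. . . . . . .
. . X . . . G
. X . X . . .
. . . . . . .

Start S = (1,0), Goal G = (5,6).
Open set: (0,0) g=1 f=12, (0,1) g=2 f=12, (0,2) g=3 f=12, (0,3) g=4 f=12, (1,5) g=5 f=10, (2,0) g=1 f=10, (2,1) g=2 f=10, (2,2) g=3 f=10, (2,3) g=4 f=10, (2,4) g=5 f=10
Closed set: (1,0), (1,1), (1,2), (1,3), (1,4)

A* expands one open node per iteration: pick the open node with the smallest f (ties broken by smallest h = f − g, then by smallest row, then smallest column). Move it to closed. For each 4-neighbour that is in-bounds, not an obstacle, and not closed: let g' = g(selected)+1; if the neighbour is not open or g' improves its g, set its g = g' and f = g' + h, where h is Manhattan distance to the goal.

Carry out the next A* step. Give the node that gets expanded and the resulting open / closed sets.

step 1: expand (1,5) (f=10, h=5) → closed; open now [(0,0) g=1 f=12, (0,1) g=2 f=12, (0,2) g=3 f=12, (0,3) g=4 f=12, (0,5) g=6 f=12, (1,6) g=6 f=10, (2,0) g=1 f=10, (2,1) g=2 f=10, (2,2) g=3 f=10, (2,3) g=4 f=10, (2,4) g=5 f=10]

expanded=(1,5); open=[(0,0) g=1 f=12, (0,1) g=2 f=12, (0,2) g=3 f=12, (0,3) g=4 f=12, (0,5) g=6 f=12, (1,6) g=6 f=10, (2,0) g=1 f=10, (2,1) g=2 f=10, (2,2) g=3 f=10, (2,3) g=4 f=10, (2,4) g=5 f=10]; closed=[(1,0), (1,1), (1,2), (1,3), (1,4), (1,5)]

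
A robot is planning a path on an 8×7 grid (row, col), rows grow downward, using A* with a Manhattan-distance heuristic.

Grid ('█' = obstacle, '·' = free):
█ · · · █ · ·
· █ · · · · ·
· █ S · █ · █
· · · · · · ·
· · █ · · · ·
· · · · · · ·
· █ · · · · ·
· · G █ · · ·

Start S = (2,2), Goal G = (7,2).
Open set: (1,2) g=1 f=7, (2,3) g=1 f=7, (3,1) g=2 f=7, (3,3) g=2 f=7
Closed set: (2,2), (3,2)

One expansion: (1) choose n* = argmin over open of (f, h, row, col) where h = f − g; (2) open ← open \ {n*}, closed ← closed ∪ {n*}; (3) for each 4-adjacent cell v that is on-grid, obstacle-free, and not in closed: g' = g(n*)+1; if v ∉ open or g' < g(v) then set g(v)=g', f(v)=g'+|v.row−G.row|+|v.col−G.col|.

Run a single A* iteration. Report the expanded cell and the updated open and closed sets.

step 1: expand (3,1) (f=7, h=5) → closed; open now [(1,2) g=1 f=7, (2,3) g=1 f=7, (3,0) g=3 f=9, (3,3) g=2 f=7, (4,1) g=3 f=7]

expanded=(3,1); open=[(1,2) g=1 f=7, (2,3) g=1 f=7, (3,0) g=3 f=9, (3,3) g=2 f=7, (4,1) g=3 f=7]; closed=[(2,2), (3,1), (3,2)]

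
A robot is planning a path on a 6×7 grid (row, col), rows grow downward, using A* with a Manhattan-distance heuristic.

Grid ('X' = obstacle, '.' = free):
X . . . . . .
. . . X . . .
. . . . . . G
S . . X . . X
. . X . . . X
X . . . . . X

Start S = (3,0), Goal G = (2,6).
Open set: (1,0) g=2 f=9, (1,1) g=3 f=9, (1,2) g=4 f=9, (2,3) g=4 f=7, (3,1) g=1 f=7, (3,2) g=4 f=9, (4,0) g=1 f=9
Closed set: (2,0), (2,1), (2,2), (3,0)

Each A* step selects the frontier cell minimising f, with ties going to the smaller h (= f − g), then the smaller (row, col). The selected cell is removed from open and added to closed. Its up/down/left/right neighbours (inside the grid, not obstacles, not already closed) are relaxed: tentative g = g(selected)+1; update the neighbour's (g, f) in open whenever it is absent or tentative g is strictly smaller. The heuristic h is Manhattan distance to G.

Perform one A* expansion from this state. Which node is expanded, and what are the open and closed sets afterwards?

step 1: expand (2,3) (f=7, h=3) → closed; open now [(1,0) g=2 f=9, (1,1) g=3 f=9, (1,2) g=4 f=9, (2,4) g=5 f=7, (3,1) g=1 f=7, (3,2) g=4 f=9, (4,0) g=1 f=9]

expanded=(2,3); open=[(1,0) g=2 f=9, (1,1) g=3 f=9, (1,2) g=4 f=9, (2,4) g=5 f=7, (3,1) g=1 f=7, (3,2) g=4 f=9, (4,0) g=1 f=9]; closed=[(2,0), (2,1), (2,2), (2,3), (3,0)]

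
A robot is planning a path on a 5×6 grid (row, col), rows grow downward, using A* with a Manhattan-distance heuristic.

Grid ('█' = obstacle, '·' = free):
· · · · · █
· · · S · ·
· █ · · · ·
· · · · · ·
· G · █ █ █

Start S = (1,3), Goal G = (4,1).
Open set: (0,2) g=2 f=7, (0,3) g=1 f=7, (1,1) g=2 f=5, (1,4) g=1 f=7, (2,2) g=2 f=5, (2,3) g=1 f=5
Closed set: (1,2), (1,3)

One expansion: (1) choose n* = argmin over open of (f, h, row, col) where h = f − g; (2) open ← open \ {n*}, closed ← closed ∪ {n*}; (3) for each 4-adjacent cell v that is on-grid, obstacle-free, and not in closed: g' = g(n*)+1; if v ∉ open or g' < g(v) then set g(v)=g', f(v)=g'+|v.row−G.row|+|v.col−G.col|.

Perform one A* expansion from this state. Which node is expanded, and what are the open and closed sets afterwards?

step 1: expand (1,1) (f=5, h=3) → closed; open now [(0,1) g=3 f=7, (0,2) g=2 f=7, (0,3) g=1 f=7, (1,0) g=3 f=7, (1,4) g=1 f=7, (2,2) g=2 f=5, (2,3) g=1 f=5]

expanded=(1,1); open=[(0,1) g=3 f=7, (0,2) g=2 f=7, (0,3) g=1 f=7, (1,0) g=3 f=7, (1,4) g=1 f=7, (2,2) g=2 f=5, (2,3) g=1 f=5]; closed=[(1,1), (1,2), (1,3)]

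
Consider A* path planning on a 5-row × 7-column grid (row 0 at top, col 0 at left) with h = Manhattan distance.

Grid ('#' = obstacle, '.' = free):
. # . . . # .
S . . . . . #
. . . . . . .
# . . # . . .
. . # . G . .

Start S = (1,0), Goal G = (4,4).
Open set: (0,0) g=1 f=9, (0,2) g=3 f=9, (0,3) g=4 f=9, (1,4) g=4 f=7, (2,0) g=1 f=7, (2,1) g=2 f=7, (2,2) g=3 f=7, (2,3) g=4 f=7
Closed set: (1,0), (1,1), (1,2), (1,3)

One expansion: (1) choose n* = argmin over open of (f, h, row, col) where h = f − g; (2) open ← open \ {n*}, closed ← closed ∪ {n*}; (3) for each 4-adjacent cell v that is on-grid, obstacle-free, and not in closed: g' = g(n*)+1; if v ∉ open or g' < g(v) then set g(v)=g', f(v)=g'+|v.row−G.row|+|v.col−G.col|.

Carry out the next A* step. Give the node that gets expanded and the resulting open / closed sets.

step 1: expand (1,4) (f=7, h=3) → closed; open now [(0,0) g=1 f=9, (0,2) g=3 f=9, (0,3) g=4 f=9, (0,4) g=5 f=9, (1,5) g=5 f=9, (2,0) g=1 f=7, (2,1) g=2 f=7, (2,2) g=3 f=7, (2,3) g=4 f=7, (2,4) g=5 f=7]

expanded=(1,4); open=[(0,0) g=1 f=9, (0,2) g=3 f=9, (0,3) g=4 f=9, (0,4) g=5 f=9, (1,5) g=5 f=9, (2,0) g=1 f=7, (2,1) g=2 f=7, (2,2) g=3 f=7, (2,3) g=4 f=7, (2,4) g=5 f=7]; closed=[(1,0), (1,1), (1,2), (1,3), (1,4)]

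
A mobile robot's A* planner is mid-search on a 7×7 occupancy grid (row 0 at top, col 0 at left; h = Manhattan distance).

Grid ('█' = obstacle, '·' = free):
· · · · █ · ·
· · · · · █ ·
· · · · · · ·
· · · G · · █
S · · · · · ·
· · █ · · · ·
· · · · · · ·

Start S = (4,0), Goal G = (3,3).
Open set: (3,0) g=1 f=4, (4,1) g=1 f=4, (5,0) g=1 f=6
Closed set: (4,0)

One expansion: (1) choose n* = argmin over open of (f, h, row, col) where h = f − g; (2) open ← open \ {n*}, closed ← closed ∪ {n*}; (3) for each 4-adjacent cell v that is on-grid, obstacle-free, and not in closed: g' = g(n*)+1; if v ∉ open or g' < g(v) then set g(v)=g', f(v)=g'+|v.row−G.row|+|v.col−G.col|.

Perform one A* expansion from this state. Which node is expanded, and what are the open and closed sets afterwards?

step 1: expand (3,0) (f=4, h=3) → closed; open now [(2,0) g=2 f=6, (3,1) g=2 f=4, (4,1) g=1 f=4, (5,0) g=1 f=6]

expanded=(3,0); open=[(2,0) g=2 f=6, (3,1) g=2 f=4, (4,1) g=1 f=4, (5,0) g=1 f=6]; closed=[(3,0), (4,0)]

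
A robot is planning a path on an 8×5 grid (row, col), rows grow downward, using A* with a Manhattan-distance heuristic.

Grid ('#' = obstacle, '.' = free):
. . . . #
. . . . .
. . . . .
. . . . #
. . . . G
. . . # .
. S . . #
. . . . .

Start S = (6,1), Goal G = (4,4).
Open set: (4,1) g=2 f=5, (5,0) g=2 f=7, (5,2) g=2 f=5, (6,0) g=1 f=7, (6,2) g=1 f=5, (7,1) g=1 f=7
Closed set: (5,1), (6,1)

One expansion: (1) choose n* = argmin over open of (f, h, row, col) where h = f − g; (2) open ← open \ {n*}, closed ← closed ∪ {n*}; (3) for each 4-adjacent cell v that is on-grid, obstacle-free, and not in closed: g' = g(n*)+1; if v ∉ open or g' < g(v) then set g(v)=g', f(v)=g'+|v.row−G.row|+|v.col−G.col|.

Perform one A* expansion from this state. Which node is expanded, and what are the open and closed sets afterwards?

expanded=(4,1); open=[(3,1) g=3 f=7, (4,0) g=3 f=7, (4,2) g=3 f=5, (5,0) g=2 f=7, (5,2) g=2 f=5, (6,0) g=1 f=7, (6,2) g=1 f=5, (7,1) g=1 f=7]; closed=[(4,1), (5,1), (6,1)]

step 1: expand (4,1) (f=5, h=3) → closed; open now [(3,1) g=3 f=7, (4,0) g=3 f=7, (4,2) g=3 f=5, (5,0) g=2 f=7, (5,2) g=2 f=5, (6,0) g=1 f=7, (6,2) g=1 f=5, (7,1) g=1 f=7]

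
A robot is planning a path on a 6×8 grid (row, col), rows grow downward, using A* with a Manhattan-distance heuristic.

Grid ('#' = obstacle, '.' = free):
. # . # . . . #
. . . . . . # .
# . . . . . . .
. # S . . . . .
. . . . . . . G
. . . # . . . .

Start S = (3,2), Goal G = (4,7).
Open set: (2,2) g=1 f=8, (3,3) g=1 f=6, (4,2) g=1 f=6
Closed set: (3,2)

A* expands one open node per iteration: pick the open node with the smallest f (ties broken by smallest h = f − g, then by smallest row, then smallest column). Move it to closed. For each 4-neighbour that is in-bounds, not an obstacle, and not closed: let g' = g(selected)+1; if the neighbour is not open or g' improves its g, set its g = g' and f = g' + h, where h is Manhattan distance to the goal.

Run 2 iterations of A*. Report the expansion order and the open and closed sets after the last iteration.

step 1: expand (3,3) (f=6, h=5) → closed; open now [(2,2) g=1 f=8, (2,3) g=2 f=8, (3,4) g=2 f=6, (4,2) g=1 f=6, (4,3) g=2 f=6]
step 2: expand (3,4) (f=6, h=4) → closed; open now [(2,2) g=1 f=8, (2,3) g=2 f=8, (2,4) g=3 f=8, (3,5) g=3 f=6, (4,2) g=1 f=6, (4,3) g=2 f=6, (4,4) g=3 f=6]

order=[(3,3) → (3,4)]; open=[(2,2) g=1 f=8, (2,3) g=2 f=8, (2,4) g=3 f=8, (3,5) g=3 f=6, (4,2) g=1 f=6, (4,3) g=2 f=6, (4,4) g=3 f=6]; closed=[(3,2), (3,3), (3,4)]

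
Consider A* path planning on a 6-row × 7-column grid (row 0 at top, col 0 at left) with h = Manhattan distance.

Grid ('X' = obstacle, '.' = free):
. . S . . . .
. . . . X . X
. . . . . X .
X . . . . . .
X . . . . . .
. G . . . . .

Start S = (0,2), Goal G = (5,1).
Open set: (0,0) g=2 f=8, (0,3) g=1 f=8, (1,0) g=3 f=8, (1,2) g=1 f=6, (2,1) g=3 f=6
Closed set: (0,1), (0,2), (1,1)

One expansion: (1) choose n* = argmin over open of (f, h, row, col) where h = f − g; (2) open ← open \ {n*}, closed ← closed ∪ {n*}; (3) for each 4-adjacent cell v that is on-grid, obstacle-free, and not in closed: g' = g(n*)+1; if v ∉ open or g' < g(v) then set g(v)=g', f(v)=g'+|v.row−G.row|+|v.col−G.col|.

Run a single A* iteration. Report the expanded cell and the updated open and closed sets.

expanded=(2,1); open=[(0,0) g=2 f=8, (0,3) g=1 f=8, (1,0) g=3 f=8, (1,2) g=1 f=6, (2,0) g=4 f=8, (2,2) g=4 f=8, (3,1) g=4 f=6]; closed=[(0,1), (0,2), (1,1), (2,1)]

step 1: expand (2,1) (f=6, h=3) → closed; open now [(0,0) g=2 f=8, (0,3) g=1 f=8, (1,0) g=3 f=8, (1,2) g=1 f=6, (2,0) g=4 f=8, (2,2) g=4 f=8, (3,1) g=4 f=6]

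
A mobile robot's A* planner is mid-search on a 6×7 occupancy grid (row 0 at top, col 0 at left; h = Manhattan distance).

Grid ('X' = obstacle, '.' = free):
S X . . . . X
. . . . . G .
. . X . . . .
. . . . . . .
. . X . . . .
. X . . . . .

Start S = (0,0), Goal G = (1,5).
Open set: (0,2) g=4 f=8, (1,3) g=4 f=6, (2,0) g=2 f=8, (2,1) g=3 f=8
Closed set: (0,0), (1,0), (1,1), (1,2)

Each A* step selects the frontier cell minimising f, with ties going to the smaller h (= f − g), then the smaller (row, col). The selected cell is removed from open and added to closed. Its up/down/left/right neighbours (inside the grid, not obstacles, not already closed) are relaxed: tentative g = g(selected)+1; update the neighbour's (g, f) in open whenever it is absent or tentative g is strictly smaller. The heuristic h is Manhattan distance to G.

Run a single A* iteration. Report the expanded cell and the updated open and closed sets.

expanded=(1,3); open=[(0,2) g=4 f=8, (0,3) g=5 f=8, (1,4) g=5 f=6, (2,0) g=2 f=8, (2,1) g=3 f=8, (2,3) g=5 f=8]; closed=[(0,0), (1,0), (1,1), (1,2), (1,3)]

step 1: expand (1,3) (f=6, h=2) → closed; open now [(0,2) g=4 f=8, (0,3) g=5 f=8, (1,4) g=5 f=6, (2,0) g=2 f=8, (2,1) g=3 f=8, (2,3) g=5 f=8]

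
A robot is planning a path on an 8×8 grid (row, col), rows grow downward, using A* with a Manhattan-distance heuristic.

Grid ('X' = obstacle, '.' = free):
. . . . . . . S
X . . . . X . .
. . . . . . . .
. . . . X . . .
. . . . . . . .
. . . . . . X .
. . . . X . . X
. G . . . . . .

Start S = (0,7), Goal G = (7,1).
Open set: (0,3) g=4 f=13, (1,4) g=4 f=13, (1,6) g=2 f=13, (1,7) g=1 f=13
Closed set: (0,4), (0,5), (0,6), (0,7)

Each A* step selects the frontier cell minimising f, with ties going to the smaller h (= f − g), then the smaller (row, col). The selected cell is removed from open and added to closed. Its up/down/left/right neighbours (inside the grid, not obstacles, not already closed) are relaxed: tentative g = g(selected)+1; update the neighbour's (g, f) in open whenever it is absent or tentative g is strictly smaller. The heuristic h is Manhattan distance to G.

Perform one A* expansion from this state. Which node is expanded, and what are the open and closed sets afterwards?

expanded=(0,3); open=[(0,2) g=5 f=13, (1,3) g=5 f=13, (1,4) g=4 f=13, (1,6) g=2 f=13, (1,7) g=1 f=13]; closed=[(0,3), (0,4), (0,5), (0,6), (0,7)]

step 1: expand (0,3) (f=13, h=9) → closed; open now [(0,2) g=5 f=13, (1,3) g=5 f=13, (1,4) g=4 f=13, (1,6) g=2 f=13, (1,7) g=1 f=13]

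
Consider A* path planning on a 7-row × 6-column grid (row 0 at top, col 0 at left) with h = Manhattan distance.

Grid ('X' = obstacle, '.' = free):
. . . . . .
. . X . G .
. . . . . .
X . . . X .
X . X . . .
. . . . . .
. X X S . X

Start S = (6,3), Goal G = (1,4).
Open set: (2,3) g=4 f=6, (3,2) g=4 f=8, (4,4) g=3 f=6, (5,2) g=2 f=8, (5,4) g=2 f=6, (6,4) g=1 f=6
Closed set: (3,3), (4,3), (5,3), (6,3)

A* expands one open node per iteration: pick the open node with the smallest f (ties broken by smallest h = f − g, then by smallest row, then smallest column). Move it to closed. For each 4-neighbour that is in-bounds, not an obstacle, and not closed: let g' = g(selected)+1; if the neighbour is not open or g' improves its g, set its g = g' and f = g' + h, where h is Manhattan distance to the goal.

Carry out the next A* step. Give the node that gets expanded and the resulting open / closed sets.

step 1: expand (2,3) (f=6, h=2) → closed; open now [(1,3) g=5 f=6, (2,2) g=5 f=8, (2,4) g=5 f=6, (3,2) g=4 f=8, (4,4) g=3 f=6, (5,2) g=2 f=8, (5,4) g=2 f=6, (6,4) g=1 f=6]

expanded=(2,3); open=[(1,3) g=5 f=6, (2,2) g=5 f=8, (2,4) g=5 f=6, (3,2) g=4 f=8, (4,4) g=3 f=6, (5,2) g=2 f=8, (5,4) g=2 f=6, (6,4) g=1 f=6]; closed=[(2,3), (3,3), (4,3), (5,3), (6,3)]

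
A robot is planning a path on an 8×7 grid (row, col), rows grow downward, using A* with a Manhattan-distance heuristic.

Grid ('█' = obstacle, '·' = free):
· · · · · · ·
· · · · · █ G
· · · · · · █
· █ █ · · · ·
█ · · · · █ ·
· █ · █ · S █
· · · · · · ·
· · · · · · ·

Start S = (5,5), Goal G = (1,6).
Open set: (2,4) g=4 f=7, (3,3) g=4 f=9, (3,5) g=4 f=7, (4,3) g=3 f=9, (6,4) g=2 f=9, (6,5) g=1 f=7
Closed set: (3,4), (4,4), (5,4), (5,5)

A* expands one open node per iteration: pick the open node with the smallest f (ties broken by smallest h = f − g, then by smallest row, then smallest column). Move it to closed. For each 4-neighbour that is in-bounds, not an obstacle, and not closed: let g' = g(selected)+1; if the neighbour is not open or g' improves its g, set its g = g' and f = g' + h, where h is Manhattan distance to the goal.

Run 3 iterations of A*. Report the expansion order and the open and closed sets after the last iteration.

order=[(2,4) → (1,4) → (2,5)]; open=[(0,4) g=6 f=9, (1,3) g=6 f=9, (2,3) g=5 f=9, (3,3) g=4 f=9, (3,5) g=4 f=7, (4,3) g=3 f=9, (6,4) g=2 f=9, (6,5) g=1 f=7]; closed=[(1,4), (2,4), (2,5), (3,4), (4,4), (5,4), (5,5)]

step 1: expand (2,4) (f=7, h=3) → closed; open now [(1,4) g=5 f=7, (2,3) g=5 f=9, (2,5) g=5 f=7, (3,3) g=4 f=9, (3,5) g=4 f=7, (4,3) g=3 f=9, (6,4) g=2 f=9, (6,5) g=1 f=7]
step 2: expand (1,4) (f=7, h=2) → closed; open now [(0,4) g=6 f=9, (1,3) g=6 f=9, (2,3) g=5 f=9, (2,5) g=5 f=7, (3,3) g=4 f=9, (3,5) g=4 f=7, (4,3) g=3 f=9, (6,4) g=2 f=9, (6,5) g=1 f=7]
step 3: expand (2,5) (f=7, h=2) → closed; open now [(0,4) g=6 f=9, (1,3) g=6 f=9, (2,3) g=5 f=9, (3,3) g=4 f=9, (3,5) g=4 f=7, (4,3) g=3 f=9, (6,4) g=2 f=9, (6,5) g=1 f=7]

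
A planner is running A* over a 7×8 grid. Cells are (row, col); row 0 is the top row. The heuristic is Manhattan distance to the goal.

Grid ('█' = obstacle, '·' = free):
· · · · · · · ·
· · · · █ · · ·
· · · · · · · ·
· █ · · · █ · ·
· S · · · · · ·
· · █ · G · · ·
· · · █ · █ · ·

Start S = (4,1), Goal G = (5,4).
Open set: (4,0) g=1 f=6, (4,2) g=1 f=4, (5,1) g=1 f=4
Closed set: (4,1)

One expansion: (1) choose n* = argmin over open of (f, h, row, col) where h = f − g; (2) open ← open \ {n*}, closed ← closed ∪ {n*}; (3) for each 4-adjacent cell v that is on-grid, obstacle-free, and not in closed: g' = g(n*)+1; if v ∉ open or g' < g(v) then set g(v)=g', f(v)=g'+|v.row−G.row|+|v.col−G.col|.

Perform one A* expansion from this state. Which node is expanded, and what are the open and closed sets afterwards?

step 1: expand (4,2) (f=4, h=3) → closed; open now [(3,2) g=2 f=6, (4,0) g=1 f=6, (4,3) g=2 f=4, (5,1) g=1 f=4]

expanded=(4,2); open=[(3,2) g=2 f=6, (4,0) g=1 f=6, (4,3) g=2 f=4, (5,1) g=1 f=4]; closed=[(4,1), (4,2)]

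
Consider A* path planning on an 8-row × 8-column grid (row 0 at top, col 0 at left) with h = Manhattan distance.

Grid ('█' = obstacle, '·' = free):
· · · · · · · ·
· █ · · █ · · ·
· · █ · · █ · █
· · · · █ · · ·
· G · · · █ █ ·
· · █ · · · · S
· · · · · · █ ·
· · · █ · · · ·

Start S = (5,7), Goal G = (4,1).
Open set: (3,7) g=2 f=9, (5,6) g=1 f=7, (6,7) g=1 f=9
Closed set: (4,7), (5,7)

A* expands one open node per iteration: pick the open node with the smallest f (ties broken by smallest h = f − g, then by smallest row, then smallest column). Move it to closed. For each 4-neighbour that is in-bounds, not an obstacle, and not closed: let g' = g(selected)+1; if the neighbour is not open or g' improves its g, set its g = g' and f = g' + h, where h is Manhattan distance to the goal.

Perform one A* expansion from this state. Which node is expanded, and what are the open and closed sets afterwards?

expanded=(5,6); open=[(3,7) g=2 f=9, (5,5) g=2 f=7, (6,7) g=1 f=9]; closed=[(4,7), (5,6), (5,7)]

step 1: expand (5,6) (f=7, h=6) → closed; open now [(3,7) g=2 f=9, (5,5) g=2 f=7, (6,7) g=1 f=9]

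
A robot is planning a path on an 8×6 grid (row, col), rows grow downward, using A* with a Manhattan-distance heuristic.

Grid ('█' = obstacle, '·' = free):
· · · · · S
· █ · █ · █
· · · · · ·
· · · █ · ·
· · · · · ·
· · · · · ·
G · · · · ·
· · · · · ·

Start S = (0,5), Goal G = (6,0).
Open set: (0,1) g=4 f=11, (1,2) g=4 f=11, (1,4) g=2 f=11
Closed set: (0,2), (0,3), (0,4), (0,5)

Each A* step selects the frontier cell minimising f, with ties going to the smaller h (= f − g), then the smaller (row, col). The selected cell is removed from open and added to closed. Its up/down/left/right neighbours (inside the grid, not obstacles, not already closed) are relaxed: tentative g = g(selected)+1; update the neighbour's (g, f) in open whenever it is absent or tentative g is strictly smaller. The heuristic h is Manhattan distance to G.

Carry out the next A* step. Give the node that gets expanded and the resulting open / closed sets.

expanded=(0,1); open=[(0,0) g=5 f=11, (1,2) g=4 f=11, (1,4) g=2 f=11]; closed=[(0,1), (0,2), (0,3), (0,4), (0,5)]

step 1: expand (0,1) (f=11, h=7) → closed; open now [(0,0) g=5 f=11, (1,2) g=4 f=11, (1,4) g=2 f=11]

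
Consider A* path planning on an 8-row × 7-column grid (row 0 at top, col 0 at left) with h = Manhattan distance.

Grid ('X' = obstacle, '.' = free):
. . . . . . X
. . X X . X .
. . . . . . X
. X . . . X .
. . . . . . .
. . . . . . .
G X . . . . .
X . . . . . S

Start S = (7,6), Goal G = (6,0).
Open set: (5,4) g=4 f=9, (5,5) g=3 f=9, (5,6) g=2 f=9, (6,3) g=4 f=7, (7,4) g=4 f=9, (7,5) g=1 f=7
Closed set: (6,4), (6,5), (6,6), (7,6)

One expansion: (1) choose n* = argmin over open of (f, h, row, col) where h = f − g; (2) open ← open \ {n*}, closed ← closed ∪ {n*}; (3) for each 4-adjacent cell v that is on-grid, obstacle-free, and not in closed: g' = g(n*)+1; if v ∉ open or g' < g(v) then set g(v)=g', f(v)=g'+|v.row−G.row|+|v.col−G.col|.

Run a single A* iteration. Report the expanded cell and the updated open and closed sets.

step 1: expand (6,3) (f=7, h=3) → closed; open now [(5,3) g=5 f=9, (5,4) g=4 f=9, (5,5) g=3 f=9, (5,6) g=2 f=9, (6,2) g=5 f=7, (7,3) g=5 f=9, (7,4) g=4 f=9, (7,5) g=1 f=7]

expanded=(6,3); open=[(5,3) g=5 f=9, (5,4) g=4 f=9, (5,5) g=3 f=9, (5,6) g=2 f=9, (6,2) g=5 f=7, (7,3) g=5 f=9, (7,4) g=4 f=9, (7,5) g=1 f=7]; closed=[(6,3), (6,4), (6,5), (6,6), (7,6)]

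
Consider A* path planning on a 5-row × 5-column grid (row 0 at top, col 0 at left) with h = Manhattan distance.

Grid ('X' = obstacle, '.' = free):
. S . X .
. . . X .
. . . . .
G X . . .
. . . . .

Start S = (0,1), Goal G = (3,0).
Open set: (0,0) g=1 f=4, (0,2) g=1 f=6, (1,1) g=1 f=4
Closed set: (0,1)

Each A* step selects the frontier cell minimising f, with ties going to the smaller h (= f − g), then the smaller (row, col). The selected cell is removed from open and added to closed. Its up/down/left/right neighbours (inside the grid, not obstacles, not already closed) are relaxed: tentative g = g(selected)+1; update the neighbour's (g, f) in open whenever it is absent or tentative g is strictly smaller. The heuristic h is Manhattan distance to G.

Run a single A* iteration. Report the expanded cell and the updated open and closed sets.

expanded=(0,0); open=[(0,2) g=1 f=6, (1,0) g=2 f=4, (1,1) g=1 f=4]; closed=[(0,0), (0,1)]

step 1: expand (0,0) (f=4, h=3) → closed; open now [(0,2) g=1 f=6, (1,0) g=2 f=4, (1,1) g=1 f=4]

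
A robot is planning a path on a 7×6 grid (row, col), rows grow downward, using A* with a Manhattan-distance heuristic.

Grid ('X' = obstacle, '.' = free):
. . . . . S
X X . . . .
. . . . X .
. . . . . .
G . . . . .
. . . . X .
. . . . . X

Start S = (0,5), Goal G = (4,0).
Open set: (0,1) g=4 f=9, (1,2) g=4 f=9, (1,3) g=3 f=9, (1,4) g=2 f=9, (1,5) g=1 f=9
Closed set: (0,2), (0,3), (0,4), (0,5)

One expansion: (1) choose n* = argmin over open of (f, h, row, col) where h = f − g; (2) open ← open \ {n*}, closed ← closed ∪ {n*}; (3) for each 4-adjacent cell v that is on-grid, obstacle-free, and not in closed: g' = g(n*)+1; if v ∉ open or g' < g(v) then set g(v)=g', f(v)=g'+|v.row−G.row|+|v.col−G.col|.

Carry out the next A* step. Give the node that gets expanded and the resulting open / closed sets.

step 1: expand (0,1) (f=9, h=5) → closed; open now [(0,0) g=5 f=9, (1,2) g=4 f=9, (1,3) g=3 f=9, (1,4) g=2 f=9, (1,5) g=1 f=9]

expanded=(0,1); open=[(0,0) g=5 f=9, (1,2) g=4 f=9, (1,3) g=3 f=9, (1,4) g=2 f=9, (1,5) g=1 f=9]; closed=[(0,1), (0,2), (0,3), (0,4), (0,5)]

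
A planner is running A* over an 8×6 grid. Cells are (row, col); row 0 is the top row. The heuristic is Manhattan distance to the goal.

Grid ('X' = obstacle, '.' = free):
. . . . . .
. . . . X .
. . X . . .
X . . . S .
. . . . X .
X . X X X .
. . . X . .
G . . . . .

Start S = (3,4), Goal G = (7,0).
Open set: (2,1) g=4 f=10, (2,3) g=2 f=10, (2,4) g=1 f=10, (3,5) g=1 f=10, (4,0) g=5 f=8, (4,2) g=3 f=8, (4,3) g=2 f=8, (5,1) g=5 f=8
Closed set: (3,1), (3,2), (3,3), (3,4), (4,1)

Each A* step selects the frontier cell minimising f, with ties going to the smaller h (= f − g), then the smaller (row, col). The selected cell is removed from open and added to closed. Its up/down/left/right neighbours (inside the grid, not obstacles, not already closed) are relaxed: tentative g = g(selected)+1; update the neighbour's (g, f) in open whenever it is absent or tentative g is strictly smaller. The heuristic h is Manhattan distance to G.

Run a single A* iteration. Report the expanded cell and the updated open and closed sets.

step 1: expand (4,0) (f=8, h=3) → closed; open now [(2,1) g=4 f=10, (2,3) g=2 f=10, (2,4) g=1 f=10, (3,5) g=1 f=10, (4,2) g=3 f=8, (4,3) g=2 f=8, (5,1) g=5 f=8]

expanded=(4,0); open=[(2,1) g=4 f=10, (2,3) g=2 f=10, (2,4) g=1 f=10, (3,5) g=1 f=10, (4,2) g=3 f=8, (4,3) g=2 f=8, (5,1) g=5 f=8]; closed=[(3,1), (3,2), (3,3), (3,4), (4,0), (4,1)]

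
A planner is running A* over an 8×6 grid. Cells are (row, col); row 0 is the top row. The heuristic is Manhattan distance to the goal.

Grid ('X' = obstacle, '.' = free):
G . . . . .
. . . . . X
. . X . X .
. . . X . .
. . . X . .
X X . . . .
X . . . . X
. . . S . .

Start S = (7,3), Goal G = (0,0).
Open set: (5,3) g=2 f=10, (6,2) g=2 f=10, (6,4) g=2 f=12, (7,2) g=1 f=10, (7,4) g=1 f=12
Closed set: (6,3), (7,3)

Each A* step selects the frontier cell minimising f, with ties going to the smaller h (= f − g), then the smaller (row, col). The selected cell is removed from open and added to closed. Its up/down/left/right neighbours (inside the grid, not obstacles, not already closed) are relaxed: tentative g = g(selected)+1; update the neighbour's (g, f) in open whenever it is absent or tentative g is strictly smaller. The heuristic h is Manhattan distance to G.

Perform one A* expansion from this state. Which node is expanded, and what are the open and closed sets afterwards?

step 1: expand (5,3) (f=10, h=8) → closed; open now [(5,2) g=3 f=10, (5,4) g=3 f=12, (6,2) g=2 f=10, (6,4) g=2 f=12, (7,2) g=1 f=10, (7,4) g=1 f=12]

expanded=(5,3); open=[(5,2) g=3 f=10, (5,4) g=3 f=12, (6,2) g=2 f=10, (6,4) g=2 f=12, (7,2) g=1 f=10, (7,4) g=1 f=12]; closed=[(5,3), (6,3), (7,3)]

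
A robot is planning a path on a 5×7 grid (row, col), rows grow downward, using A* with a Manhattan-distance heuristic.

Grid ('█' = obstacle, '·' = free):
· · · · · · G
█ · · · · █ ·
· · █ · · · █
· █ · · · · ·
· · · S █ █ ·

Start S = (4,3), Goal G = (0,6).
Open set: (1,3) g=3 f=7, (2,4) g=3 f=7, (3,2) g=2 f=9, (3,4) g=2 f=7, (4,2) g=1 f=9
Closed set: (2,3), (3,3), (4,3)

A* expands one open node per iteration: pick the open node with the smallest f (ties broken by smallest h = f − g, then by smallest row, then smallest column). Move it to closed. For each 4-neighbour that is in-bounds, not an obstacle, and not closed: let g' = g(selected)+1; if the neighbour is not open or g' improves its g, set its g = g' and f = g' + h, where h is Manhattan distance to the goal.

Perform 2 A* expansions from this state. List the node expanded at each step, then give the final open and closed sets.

order=[(1,3) → (0,3)]; open=[(0,2) g=5 f=9, (0,4) g=5 f=7, (1,2) g=4 f=9, (1,4) g=4 f=7, (2,4) g=3 f=7, (3,2) g=2 f=9, (3,4) g=2 f=7, (4,2) g=1 f=9]; closed=[(0,3), (1,3), (2,3), (3,3), (4,3)]

step 1: expand (1,3) (f=7, h=4) → closed; open now [(0,3) g=4 f=7, (1,2) g=4 f=9, (1,4) g=4 f=7, (2,4) g=3 f=7, (3,2) g=2 f=9, (3,4) g=2 f=7, (4,2) g=1 f=9]
step 2: expand (0,3) (f=7, h=3) → closed; open now [(0,2) g=5 f=9, (0,4) g=5 f=7, (1,2) g=4 f=9, (1,4) g=4 f=7, (2,4) g=3 f=7, (3,2) g=2 f=9, (3,4) g=2 f=7, (4,2) g=1 f=9]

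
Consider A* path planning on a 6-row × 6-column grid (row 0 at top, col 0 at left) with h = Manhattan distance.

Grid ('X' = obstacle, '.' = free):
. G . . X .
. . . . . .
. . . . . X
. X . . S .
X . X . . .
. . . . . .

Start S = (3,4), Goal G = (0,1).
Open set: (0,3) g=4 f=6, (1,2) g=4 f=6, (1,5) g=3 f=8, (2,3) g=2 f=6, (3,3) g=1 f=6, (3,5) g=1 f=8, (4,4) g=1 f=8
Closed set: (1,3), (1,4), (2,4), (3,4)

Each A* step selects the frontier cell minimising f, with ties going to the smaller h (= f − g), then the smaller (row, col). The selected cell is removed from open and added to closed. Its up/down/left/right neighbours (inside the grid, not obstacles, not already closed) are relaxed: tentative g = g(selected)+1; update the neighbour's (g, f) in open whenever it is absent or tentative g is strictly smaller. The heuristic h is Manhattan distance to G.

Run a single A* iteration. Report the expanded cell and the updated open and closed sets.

step 1: expand (0,3) (f=6, h=2) → closed; open now [(0,2) g=5 f=6, (1,2) g=4 f=6, (1,5) g=3 f=8, (2,3) g=2 f=6, (3,3) g=1 f=6, (3,5) g=1 f=8, (4,4) g=1 f=8]

expanded=(0,3); open=[(0,2) g=5 f=6, (1,2) g=4 f=6, (1,5) g=3 f=8, (2,3) g=2 f=6, (3,3) g=1 f=6, (3,5) g=1 f=8, (4,4) g=1 f=8]; closed=[(0,3), (1,3), (1,4), (2,4), (3,4)]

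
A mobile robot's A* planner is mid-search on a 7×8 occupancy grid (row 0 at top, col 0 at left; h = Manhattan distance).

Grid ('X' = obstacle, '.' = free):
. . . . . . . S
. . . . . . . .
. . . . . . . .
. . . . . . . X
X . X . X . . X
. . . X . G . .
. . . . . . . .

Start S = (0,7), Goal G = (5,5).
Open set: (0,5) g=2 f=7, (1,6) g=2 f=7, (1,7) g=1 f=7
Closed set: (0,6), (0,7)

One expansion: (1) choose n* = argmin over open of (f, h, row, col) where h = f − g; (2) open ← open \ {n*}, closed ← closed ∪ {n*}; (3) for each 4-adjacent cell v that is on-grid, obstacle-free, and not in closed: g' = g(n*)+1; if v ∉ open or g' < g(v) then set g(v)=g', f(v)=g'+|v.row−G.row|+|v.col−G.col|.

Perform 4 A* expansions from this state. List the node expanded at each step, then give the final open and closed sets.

order=[(0,5) → (1,5) → (2,5) → (3,5)]; open=[(0,4) g=3 f=9, (1,4) g=4 f=9, (1,6) g=2 f=7, (1,7) g=1 f=7, (2,4) g=5 f=9, (2,6) g=5 f=9, (3,4) g=6 f=9, (3,6) g=6 f=9, (4,5) g=6 f=7]; closed=[(0,5), (0,6), (0,7), (1,5), (2,5), (3,5)]

step 1: expand (0,5) (f=7, h=5) → closed; open now [(0,4) g=3 f=9, (1,5) g=3 f=7, (1,6) g=2 f=7, (1,7) g=1 f=7]
step 2: expand (1,5) (f=7, h=4) → closed; open now [(0,4) g=3 f=9, (1,4) g=4 f=9, (1,6) g=2 f=7, (1,7) g=1 f=7, (2,5) g=4 f=7]
step 3: expand (2,5) (f=7, h=3) → closed; open now [(0,4) g=3 f=9, (1,4) g=4 f=9, (1,6) g=2 f=7, (1,7) g=1 f=7, (2,4) g=5 f=9, (2,6) g=5 f=9, (3,5) g=5 f=7]
step 4: expand (3,5) (f=7, h=2) → closed; open now [(0,4) g=3 f=9, (1,4) g=4 f=9, (1,6) g=2 f=7, (1,7) g=1 f=7, (2,4) g=5 f=9, (2,6) g=5 f=9, (3,4) g=6 f=9, (3,6) g=6 f=9, (4,5) g=6 f=7]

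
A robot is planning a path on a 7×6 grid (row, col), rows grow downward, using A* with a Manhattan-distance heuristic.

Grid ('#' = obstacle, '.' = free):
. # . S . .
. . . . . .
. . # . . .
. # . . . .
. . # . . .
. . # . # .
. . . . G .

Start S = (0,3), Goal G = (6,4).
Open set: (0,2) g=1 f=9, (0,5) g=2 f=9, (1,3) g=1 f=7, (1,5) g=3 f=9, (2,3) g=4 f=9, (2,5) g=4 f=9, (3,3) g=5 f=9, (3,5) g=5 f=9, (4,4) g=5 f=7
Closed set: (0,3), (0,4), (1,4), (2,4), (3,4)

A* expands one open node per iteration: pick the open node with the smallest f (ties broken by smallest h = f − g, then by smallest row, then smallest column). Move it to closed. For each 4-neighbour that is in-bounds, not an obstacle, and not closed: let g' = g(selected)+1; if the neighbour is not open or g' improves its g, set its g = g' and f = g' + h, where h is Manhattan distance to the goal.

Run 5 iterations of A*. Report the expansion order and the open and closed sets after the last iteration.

step 1: expand (4,4) (f=7, h=2) → closed; open now [(0,2) g=1 f=9, (0,5) g=2 f=9, (1,3) g=1 f=7, (1,5) g=3 f=9, (2,3) g=4 f=9, (2,5) g=4 f=9, (3,3) g=5 f=9, (3,5) g=5 f=9, (4,3) g=6 f=9, (4,5) g=6 f=9]
step 2: expand (1,3) (f=7, h=6) → closed; open now [(0,2) g=1 f=9, (0,5) g=2 f=9, (1,2) g=2 f=9, (1,5) g=3 f=9, (2,3) g=2 f=7, (2,5) g=4 f=9, (3,3) g=5 f=9, (3,5) g=5 f=9, (4,3) g=6 f=9, (4,5) g=6 f=9]
step 3: expand (2,3) (f=7, h=5) → closed; open now [(0,2) g=1 f=9, (0,5) g=2 f=9, (1,2) g=2 f=9, (1,5) g=3 f=9, (2,5) g=4 f=9, (3,3) g=3 f=7, (3,5) g=5 f=9, (4,3) g=6 f=9, (4,5) g=6 f=9]
step 4: expand (3,3) (f=7, h=4) → closed; open now [(0,2) g=1 f=9, (0,5) g=2 f=9, (1,2) g=2 f=9, (1,5) g=3 f=9, (2,5) g=4 f=9, (3,2) g=4 f=9, (3,5) g=5 f=9, (4,3) g=4 f=7, (4,5) g=6 f=9]
step 5: expand (4,3) (f=7, h=3) → closed; open now [(0,2) g=1 f=9, (0,5) g=2 f=9, (1,2) g=2 f=9, (1,5) g=3 f=9, (2,5) g=4 f=9, (3,2) g=4 f=9, (3,5) g=5 f=9, (4,5) g=6 f=9, (5,3) g=5 f=7]

order=[(4,4) → (1,3) → (2,3) → (3,3) → (4,3)]; open=[(0,2) g=1 f=9, (0,5) g=2 f=9, (1,2) g=2 f=9, (1,5) g=3 f=9, (2,5) g=4 f=9, (3,2) g=4 f=9, (3,5) g=5 f=9, (4,5) g=6 f=9, (5,3) g=5 f=7]; closed=[(0,3), (0,4), (1,3), (1,4), (2,3), (2,4), (3,3), (3,4), (4,3), (4,4)]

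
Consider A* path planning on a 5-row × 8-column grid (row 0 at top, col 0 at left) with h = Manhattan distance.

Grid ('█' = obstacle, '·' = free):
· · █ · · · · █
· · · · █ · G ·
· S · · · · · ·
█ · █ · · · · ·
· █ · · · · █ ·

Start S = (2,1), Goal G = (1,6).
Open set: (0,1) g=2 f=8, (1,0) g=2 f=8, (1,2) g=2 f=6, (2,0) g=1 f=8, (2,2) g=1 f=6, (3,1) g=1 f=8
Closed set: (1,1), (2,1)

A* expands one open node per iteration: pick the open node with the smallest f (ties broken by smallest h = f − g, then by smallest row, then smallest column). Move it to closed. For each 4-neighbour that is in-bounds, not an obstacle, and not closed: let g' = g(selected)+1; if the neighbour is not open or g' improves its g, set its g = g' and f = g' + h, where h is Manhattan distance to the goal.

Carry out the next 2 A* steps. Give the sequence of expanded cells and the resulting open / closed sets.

step 1: expand (1,2) (f=6, h=4) → closed; open now [(0,1) g=2 f=8, (1,0) g=2 f=8, (1,3) g=3 f=6, (2,0) g=1 f=8, (2,2) g=1 f=6, (3,1) g=1 f=8]
step 2: expand (1,3) (f=6, h=3) → closed; open now [(0,1) g=2 f=8, (0,3) g=4 f=8, (1,0) g=2 f=8, (2,0) g=1 f=8, (2,2) g=1 f=6, (2,3) g=4 f=8, (3,1) g=1 f=8]

order=[(1,2) → (1,3)]; open=[(0,1) g=2 f=8, (0,3) g=4 f=8, (1,0) g=2 f=8, (2,0) g=1 f=8, (2,2) g=1 f=6, (2,3) g=4 f=8, (3,1) g=1 f=8]; closed=[(1,1), (1,2), (1,3), (2,1)]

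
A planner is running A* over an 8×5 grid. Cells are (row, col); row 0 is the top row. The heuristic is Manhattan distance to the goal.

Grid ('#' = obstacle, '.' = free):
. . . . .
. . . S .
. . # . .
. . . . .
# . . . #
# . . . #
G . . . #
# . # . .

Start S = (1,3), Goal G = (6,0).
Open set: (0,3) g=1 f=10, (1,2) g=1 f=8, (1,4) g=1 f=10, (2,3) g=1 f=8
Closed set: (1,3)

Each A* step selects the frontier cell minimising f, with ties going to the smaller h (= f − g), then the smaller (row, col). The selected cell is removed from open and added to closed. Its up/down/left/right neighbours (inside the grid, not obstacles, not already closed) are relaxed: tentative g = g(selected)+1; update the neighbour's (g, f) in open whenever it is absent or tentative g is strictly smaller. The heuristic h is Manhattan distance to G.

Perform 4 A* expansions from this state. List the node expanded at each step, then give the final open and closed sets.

step 1: expand (1,2) (f=8, h=7) → closed; open now [(0,2) g=2 f=10, (0,3) g=1 f=10, (1,1) g=2 f=8, (1,4) g=1 f=10, (2,3) g=1 f=8]
step 2: expand (1,1) (f=8, h=6) → closed; open now [(0,1) g=3 f=10, (0,2) g=2 f=10, (0,3) g=1 f=10, (1,0) g=3 f=8, (1,4) g=1 f=10, (2,1) g=3 f=8, (2,3) g=1 f=8]
step 3: expand (1,0) (f=8, h=5) → closed; open now [(0,0) g=4 f=10, (0,1) g=3 f=10, (0,2) g=2 f=10, (0,3) g=1 f=10, (1,4) g=1 f=10, (2,0) g=4 f=8, (2,1) g=3 f=8, (2,3) g=1 f=8]
step 4: expand (2,0) (f=8, h=4) → closed; open now [(0,0) g=4 f=10, (0,1) g=3 f=10, (0,2) g=2 f=10, (0,3) g=1 f=10, (1,4) g=1 f=10, (2,1) g=3 f=8, (2,3) g=1 f=8, (3,0) g=5 f=8]

order=[(1,2) → (1,1) → (1,0) → (2,0)]; open=[(0,0) g=4 f=10, (0,1) g=3 f=10, (0,2) g=2 f=10, (0,3) g=1 f=10, (1,4) g=1 f=10, (2,1) g=3 f=8, (2,3) g=1 f=8, (3,0) g=5 f=8]; closed=[(1,0), (1,1), (1,2), (1,3), (2,0)]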